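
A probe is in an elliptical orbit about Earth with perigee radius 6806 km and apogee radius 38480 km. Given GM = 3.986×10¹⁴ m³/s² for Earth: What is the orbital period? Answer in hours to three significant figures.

Semi-major axis a = (r_p + r_a)/2 = (6806.0 + 38480)/2 = 22643 km = 2.264×10⁷ m.
By Kepler's third law T = 2π√(a³/μ) = 2π × 5.397×10³ = 3.391×10⁴ s.
= 9.419 hours.

T ≈ 9.42 hours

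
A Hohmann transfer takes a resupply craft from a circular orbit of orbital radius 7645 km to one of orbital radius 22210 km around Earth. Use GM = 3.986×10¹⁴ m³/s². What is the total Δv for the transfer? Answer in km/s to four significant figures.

r₁ = 7645 km = 7.645×10⁶ m.
r₂ = 22210 km = 2.221×10⁷ m.
Transfer ellipse a_t = (r₁ + r₂)/2 = 1.493×10⁷ m.
At r₁: circular v_c1 = √(μ/r₁) = 7221 m/s; transfer-perigee v_p = √[μ(2/r₁ − 1/a_t)] = 8808 m/s.
Δv₁ = v_p − v_c1 = 1587 m/s.
At r₂: circular v_c2 = √(μ/r₂) = 4236 m/s; transfer-apogee v_a = √[μ(2/r₂ − 1/a_t)] = 3032 m/s.
Δv₂ = v_c2 − v_a = 1205 m/s.
Total Δv = Δv₁ + Δv₂ = 2792 m/s = 2.792 km/s.

Δv_total ≈ 2.792 km/s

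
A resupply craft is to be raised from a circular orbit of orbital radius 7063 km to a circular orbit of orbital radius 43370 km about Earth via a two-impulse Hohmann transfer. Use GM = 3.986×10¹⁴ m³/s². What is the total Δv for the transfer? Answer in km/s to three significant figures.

Δv_total ≈ 3.77 km/s

r₁ = 7063 km = 7.063×10⁶ m.
r₂ = 43370 km = 4.337×10⁷ m.
Transfer ellipse a_t = (r₁ + r₂)/2 = 2.522×10⁷ m.
At r₁: circular v_c1 = √(μ/r₁) = 7512 m/s; transfer-perigee v_p = √[μ(2/r₁ − 1/a_t)] = 9852 m/s.
Δv₁ = v_p − v_c1 = 2340 m/s.
At r₂: circular v_c2 = √(μ/r₂) = 3032 m/s; transfer-apogee v_a = √[μ(2/r₂ − 1/a_t)] = 1604 m/s.
Δv₂ = v_c2 − v_a = 1427 m/s.
Total Δv = Δv₁ + Δv₂ = 3767 m/s = 3.767 km/s.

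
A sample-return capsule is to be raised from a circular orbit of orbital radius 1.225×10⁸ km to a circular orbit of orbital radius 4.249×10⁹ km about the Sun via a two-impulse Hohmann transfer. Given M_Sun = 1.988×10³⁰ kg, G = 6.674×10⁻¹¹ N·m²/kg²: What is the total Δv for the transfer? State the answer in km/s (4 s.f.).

μ = GM = 6.674×10⁻¹¹ × 1.988×10³⁰ = 1.327×10²⁰ m³/s².
r₁ = 1.225×10⁸ km = 1.225×10¹¹ m.
r₂ = 4.249×10⁹ km = 4.249×10¹² m.
Transfer ellipse a_t = (r₁ + r₂)/2 = 2.186×10¹² m.
At r₁: circular v_c1 = √(μ/r₁) = 32910 m/s; transfer-perihelion v_p = √[μ(2/r₁ − 1/a_t)] = 45890 m/s.
Δv₁ = v_p − v_c1 = 12980 m/s.
At r₂: circular v_c2 = √(μ/r₂) = 5588 m/s; transfer-aphelion v_a = √[μ(2/r₂ − 1/a_t)] = 1323 m/s.
Δv₂ = v_c2 − v_a = 4265 m/s.
Total Δv = Δv₁ + Δv₂ = 17240 m/s = 17.24 km/s.

Δv_total ≈ 17.24 km/s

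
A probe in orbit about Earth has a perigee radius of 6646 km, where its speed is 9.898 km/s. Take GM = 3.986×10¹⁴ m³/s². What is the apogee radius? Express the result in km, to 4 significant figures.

r_p = 6.646×10⁶ m.
Specific energy ε = v²/2 − μ/r = -1.099×10⁷ J/kg, so a = −μ/(2ε) = 1.813×10⁷ m.
The apsides satisfy r_p + r_a = 2a, so the apogee radius is 2a − r_p = 2.962×10⁷ m = 29621 km.

apogee radius ≈ 29620 km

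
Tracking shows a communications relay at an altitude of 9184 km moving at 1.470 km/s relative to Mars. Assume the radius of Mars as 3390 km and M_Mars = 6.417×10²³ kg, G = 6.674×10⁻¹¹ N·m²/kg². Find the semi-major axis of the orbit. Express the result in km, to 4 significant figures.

a ≈ 9208 km

μ = GM = 6.674×10⁻¹¹ × 6.417×10²³ = 4.283×10¹³ m³/s².
r = 3390 + 9184 = 12574 km = 1.257×10⁷ m.
Vis-viva rearranged: 1/a = 2/r − v²/μ = 1.591×10⁻⁷ − 5.046×10⁻⁸ = 1.086×10⁻⁷ m⁻¹.
a = 9.208×10⁶ m = 9207.9 km.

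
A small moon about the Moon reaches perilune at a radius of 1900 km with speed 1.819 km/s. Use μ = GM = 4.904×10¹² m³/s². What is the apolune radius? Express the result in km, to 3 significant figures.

apolune radius ≈ 3390 km

r_p = 1.900×10⁶ m.
Specific energy ε = v²/2 − μ/r = -9.267×10⁵ J/kg, so a = −μ/(2ε) = 2.646×10⁶ m.
The apsides satisfy r_p + r_a = 2a, so the apolune radius is 2a − r_p = 3.392×10⁶ m = 3392.1 km.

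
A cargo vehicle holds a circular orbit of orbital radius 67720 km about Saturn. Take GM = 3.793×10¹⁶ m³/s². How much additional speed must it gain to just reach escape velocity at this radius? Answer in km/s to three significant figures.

Δv ≈ 9.80 km/s

r = 67720 km = 6.772×10⁷ m.
Circular speed v_c = √(μ/r) = 23670 m/s.
Escape speed v_esc = √(2μ/r) = √2 × v_c = 33470 m/s.
Δv = v_esc − v_c = 9803 m/s = 9.803 km/s.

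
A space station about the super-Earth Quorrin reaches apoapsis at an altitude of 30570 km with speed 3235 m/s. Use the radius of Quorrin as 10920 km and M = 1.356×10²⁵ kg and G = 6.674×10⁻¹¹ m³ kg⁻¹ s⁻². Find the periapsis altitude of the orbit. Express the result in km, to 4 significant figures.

periapsis altitude ≈ 2174 km

μ = GM = 6.674×10⁻¹¹ × 1.356×10²⁵ = 9.050×10¹⁴ m³/s².
r_a = 10920 + 30570 = 41490 km = 4.149×10⁷ m.
Specific energy ε = v²/2 − μ/r = -1.658×10⁷ J/kg, so a = −μ/(2ε) = 2.729×10⁷ m.
The apsides satisfy r_p + r_a = 2a, so the periapsis radius is 2a − r_a = 1.309×10⁷ m = 13094 km.
Periapsis altitude = 13094 − 10920 = 2174.4 km.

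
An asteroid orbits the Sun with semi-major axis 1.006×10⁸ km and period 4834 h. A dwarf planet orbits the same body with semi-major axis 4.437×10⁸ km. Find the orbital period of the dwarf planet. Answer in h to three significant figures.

Kepler's third law: T² ∝ a³, so T₂ = T₁ (a₂/a₁)^(3/2).
a₂/a₁ = 4.411, (a₂/a₁)^(3/2) = 9.263.
T₂ = 4834 × 9.263 = 44780 h.

T₂ ≈ 44800 h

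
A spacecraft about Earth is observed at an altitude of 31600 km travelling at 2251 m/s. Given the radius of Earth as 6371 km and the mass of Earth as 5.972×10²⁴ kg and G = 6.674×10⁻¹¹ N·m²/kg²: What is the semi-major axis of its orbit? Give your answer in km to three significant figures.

μ = GM = 6.674×10⁻¹¹ × 5.972×10²⁴ = 3.986×10¹⁴ m³/s².
r = 6371 + 31600 = 37971 km = 3.797×10⁷ m.
Specific orbital energy ε = v²/2 − μ/r = (2251)²/2 − 3.986×10¹⁴/3.797×10⁷ = -7.963×10⁶ J/kg.
Since ε = −μ/(2a), a = −μ/(2ε) = 2.503×10⁷ m = 25026 km.

a ≈ 25000 km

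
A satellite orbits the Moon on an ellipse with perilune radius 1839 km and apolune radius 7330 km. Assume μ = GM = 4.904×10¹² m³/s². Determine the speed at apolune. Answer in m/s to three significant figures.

Semi-major axis a = (r_p + r_a)/2 = 4584.5 km = 4.584×10⁶ m.
Vis-viva: v² = μ(2/r − 1/a) = 4.904×10¹² × (2.729×10⁻⁷ − 2.181×10⁻⁷) = 2.684×10⁵ m²/s².
v = 518.0 m/s.

v ≈ 518 m/s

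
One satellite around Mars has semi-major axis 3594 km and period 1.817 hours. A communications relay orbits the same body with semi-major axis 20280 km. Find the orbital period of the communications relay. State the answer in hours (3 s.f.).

Kepler's third law: T² ∝ a³, so T₂ = T₁ (a₂/a₁)^(3/2).
a₂/a₁ = 5.643, (a₂/a₁)^(3/2) = 13.40.
T₂ = 1.817 × 13.40 = 24.36 hours.

T₂ ≈ 24.4 hours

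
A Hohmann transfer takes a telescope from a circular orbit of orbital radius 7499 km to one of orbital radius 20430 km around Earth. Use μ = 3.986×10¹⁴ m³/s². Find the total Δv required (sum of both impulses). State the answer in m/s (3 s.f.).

r₁ = 7499 km = 7.499×10⁶ m.
r₂ = 20430 km = 2.043×10⁷ m.
Transfer ellipse a_t = (r₁ + r₂)/2 = 1.396×10⁷ m.
At r₁: circular v_c1 = √(μ/r₁) = 7291 m/s; transfer-perigee v_p = √[μ(2/r₁ − 1/a_t)] = 8818 m/s.
Δv₁ = v_p − v_c1 = 1528 m/s.
At r₂: circular v_c2 = √(μ/r₂) = 4417 m/s; transfer-apogee v_a = √[μ(2/r₂ − 1/a_t)] = 3237 m/s.
Δv₂ = v_c2 − v_a = 1180 m/s.
Total Δv = Δv₁ + Δv₂ = 2708 m/s.

Δv_total ≈ 2710 m/s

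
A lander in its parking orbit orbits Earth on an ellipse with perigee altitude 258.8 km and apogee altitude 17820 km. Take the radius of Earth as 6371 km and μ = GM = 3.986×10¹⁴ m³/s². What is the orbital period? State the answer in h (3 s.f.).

T ≈ 5.29 h

r_p = 6371 + 258.8 = 6629.8 km = 6.6298×10⁶ m.
r_a = 6371 + 17820 = 24191 km = 2.4191×10⁷ m.
Semi-major axis a = (r_p + r_a)/2 = (6629.8 + 24191)/2 = 15410 km = 1.541×10⁷ m.
By Kepler's third law T = 2π√(a³/μ) = 2π × 3.030×10³ = 1.904×10⁴ s.
= 5.288 h.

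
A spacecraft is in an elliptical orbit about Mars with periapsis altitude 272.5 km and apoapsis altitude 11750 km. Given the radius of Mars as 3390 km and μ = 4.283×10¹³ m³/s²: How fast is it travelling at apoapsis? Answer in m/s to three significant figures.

v ≈ 1050 m/s

r_p = 3390 + 272.5 = 3662.5 km = 3.6625×10⁶ m.
r_a = 3390 + 11750 = 15140 km = 1.5140×10⁷ m.
Semi-major axis a = (r_p + r_a)/2 = 9401.2 km = 9.401×10⁶ m.
Vis-viva: v² = μ(2/r − 1/a) = 4.283×10¹³ × (1.321×10⁻⁷ − 1.064×10⁻⁷) = 1.102×10⁶ m²/s².
v = 1050 m/s.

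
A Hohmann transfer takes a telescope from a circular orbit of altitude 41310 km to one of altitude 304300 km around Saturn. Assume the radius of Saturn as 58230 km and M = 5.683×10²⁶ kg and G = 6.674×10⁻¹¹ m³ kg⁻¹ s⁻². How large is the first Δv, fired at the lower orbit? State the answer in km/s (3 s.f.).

Δv ≈ 4.93 km/s

μ = GM = 6.674×10⁻¹¹ × 5.683×10²⁶ = 3.793×10¹⁶ m³/s².
r₁ = 58230 + 41310 = 99540 km = 9.9540×10⁷ m.
r₂ = 58230 + 304300 = 362530 km = 3.6253×10⁸ m.
Transfer ellipse a_t = (r₁ + r₂)/2 = 2.310×10⁸ m.
At r₁: circular v_c1 = √(μ/r₁) = 19520 m/s; transfer-perikrone v_p = √[μ(2/r₁ − 1/a_t)] = 24450 m/s.
Δv₁ = v_p − v_c1 = 4932 m/s.
= 4.932 km/s.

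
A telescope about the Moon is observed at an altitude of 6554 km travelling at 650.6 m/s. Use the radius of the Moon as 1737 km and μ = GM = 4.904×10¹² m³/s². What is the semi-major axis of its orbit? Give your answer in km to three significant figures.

r = 1737 + 6554 = 8291.0 km = 8.291×10⁶ m.
Vis-viva rearranged: 1/a = 2/r − v²/μ = 2.412×10⁻⁷ − 8.631×10⁻⁸ = 1.549×10⁻⁷ m⁻¹.
a = 6.455×10⁶ m = 6455.3 km.

a ≈ 6460 km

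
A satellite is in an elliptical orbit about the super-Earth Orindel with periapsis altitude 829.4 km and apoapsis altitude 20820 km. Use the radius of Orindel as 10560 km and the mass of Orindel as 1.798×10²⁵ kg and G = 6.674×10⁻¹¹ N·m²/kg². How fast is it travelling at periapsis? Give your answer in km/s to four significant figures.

v ≈ 12.43 km/s

μ = GM = 6.674×10⁻¹¹ × 1.798×10²⁵ = 1.200×10¹⁵ m³/s².
r_p = 10560 + 829.4 = 11389 km = 1.1389×10⁷ m.
r_a = 10560 + 20820 = 31380 km = 3.1380×10⁷ m.
Semi-major axis a = (r_p + r_a)/2 = 21385 km = 2.138×10⁷ m.
Vis-viva: v² = μ(2/r − 1/a) = 1.200×10¹⁵ × (1.756×10⁻⁷ − 4.676×10⁻⁸) = 1.546×10⁸ m²/s².
v = 12430 m/s = 12.43 km/s.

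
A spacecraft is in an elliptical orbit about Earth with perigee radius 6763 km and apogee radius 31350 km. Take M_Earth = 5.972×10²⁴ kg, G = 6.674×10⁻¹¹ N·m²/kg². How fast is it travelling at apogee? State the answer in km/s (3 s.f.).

v ≈ 2.12 km/s

μ = GM = 6.674×10⁻¹¹ × 5.972×10²⁴ = 3.986×10¹⁴ m³/s².
Semi-major axis a = (r_p + r_a)/2 = 19056 km = 1.906×10⁷ m.
Vis-viva: v² = μ(2/r − 1/a) = 3.986×10¹⁴ × (6.380×10⁻⁸ − 5.248×10⁻⁸) = 4.512×10⁶ m²/s².
v = 2124 m/s = 2.124 km/s.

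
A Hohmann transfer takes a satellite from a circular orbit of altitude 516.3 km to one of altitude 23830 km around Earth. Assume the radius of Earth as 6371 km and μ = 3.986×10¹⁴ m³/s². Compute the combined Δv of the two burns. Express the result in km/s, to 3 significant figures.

Δv_total ≈ 3.52 km/s

r₁ = 6371 + 516.3 = 6887.3 km = 6.8873×10⁶ m.
r₂ = 6371 + 23830 = 30201 km = 3.0201×10⁷ m.
Transfer ellipse a_t = (r₁ + r₂)/2 = 1.854×10⁷ m.
At r₁: circular v_c1 = √(μ/r₁) = 7608 m/s; transfer-perigee v_p = √[μ(2/r₁ − 1/a_t)] = 9708 m/s.
Δv₁ = v_p − v_c1 = 2101 m/s.
At r₂: circular v_c2 = √(μ/r₂) = 3633 m/s; transfer-apogee v_a = √[μ(2/r₂ − 1/a_t)] = 2214 m/s.
Δv₂ = v_c2 − v_a = 1419 m/s.
Total Δv = Δv₁ + Δv₂ = 3520 m/s = 3.520 km/s.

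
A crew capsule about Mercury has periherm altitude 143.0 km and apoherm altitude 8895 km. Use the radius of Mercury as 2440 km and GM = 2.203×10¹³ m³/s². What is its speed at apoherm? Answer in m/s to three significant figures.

v ≈ 849 m/s

r_p = 2440 + 143.0 = 2583.0 km = 2.5830×10⁶ m.
r_a = 2440 + 8895 = 11335 km = 1.1335×10⁷ m.
Semi-major axis a = (r_p + r_a)/2 = 6959.0 km = 6.959×10⁶ m.
Vis-viva: v² = μ(2/r − 1/a) = 2.203×10¹³ × (1.764×10⁻⁷ − 1.437×10⁻⁷) = 7.214×10⁵ m²/s².
v = 849.3 m/s.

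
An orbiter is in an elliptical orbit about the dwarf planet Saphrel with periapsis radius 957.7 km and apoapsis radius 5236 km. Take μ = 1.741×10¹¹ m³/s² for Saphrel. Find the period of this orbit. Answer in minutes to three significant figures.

Semi-major axis a = (r_p + r_a)/2 = (957.70 + 5236.0)/2 = 3096.8 km = 3.097×10⁶ m.
By Kepler's third law T = 2π√(a³/μ) = 2π × 1.306×10⁴ = 8.207×10⁴ s.
= 1368 minutes.

T ≈ 1370 minutes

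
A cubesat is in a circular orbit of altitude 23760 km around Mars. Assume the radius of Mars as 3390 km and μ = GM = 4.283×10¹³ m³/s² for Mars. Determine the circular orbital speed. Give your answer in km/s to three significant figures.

v ≈ 1.26 km/s

r = 3390 + 23760 = 27150 km = 2.7150×10⁷ m.
For a circular orbit v = √(μ/r) = √(4.283×10¹³ / 2.715×10⁷) = √(1.578×10⁶) = 1256 m/s.
That is 1.256 km/s.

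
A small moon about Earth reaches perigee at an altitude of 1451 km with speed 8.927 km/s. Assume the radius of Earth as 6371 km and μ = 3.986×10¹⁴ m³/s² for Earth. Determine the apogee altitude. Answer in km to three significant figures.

r_p = 6371 + 1451 = 7822.0 km = 7.822×10⁶ m.
Specific energy ε = v²/2 − μ/r = -1.111×10⁷ J/kg, so a = −μ/(2ε) = 1.793×10⁷ m.
The apsides satisfy r_p + r_a = 2a, so the apogee radius is 2a − r_p = 2.805×10⁷ m = 28045 km.
Apogee altitude = 28045 − 6371 = 21674 km.

apogee altitude ≈ 21700 km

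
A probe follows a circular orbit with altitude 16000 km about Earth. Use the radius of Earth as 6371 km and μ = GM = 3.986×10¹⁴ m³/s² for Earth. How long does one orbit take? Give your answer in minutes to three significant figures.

r = 6371 + 16000 = 22371 km = 2.2371×10⁷ m.
Kepler's third law: T = 2π√(r³/μ) = 2π√((2.237×10⁷)³ / 3.986×10¹⁴).
r³/μ = 2.809×10⁷ s², so T = 2π × 5.300×10³ = 3.330×10⁴ s.
Converting: 3.330×10⁴ s ÷ 60.00 = 555.0 minutes.

T ≈ 555 minutes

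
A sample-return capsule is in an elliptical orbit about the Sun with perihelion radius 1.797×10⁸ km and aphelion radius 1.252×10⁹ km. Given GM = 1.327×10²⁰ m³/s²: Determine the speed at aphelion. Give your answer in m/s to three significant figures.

Semi-major axis a = (r_p + r_a)/2 = 7.1585×10⁸ km = 7.158×10¹¹ m.
Vis-viva: v² = μ(2/r − 1/a) = 1.327×10²⁰ × (1.597×10⁻¹² − 1.397×10⁻¹²) = 2.661×10⁷ m²/s².
v = 5158 m/s.

v ≈ 5160 m/s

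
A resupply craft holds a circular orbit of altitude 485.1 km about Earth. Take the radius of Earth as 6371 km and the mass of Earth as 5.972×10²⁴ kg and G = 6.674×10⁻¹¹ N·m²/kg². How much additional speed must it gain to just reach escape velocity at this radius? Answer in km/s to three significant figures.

Δv ≈ 3.16 km/s

μ = GM = 6.674×10⁻¹¹ × 5.972×10²⁴ = 3.986×10¹⁴ m³/s².
r = 6371 + 485.1 = 6856.1 km = 6.8561×10⁶ m.
Circular speed v_c = √(μ/r) = 7625 m/s.
Escape speed v_esc = √(2μ/r) = √2 × v_c = 10780 m/s.
Δv = v_esc − v_c = 3158 m/s = 3.158 km/s.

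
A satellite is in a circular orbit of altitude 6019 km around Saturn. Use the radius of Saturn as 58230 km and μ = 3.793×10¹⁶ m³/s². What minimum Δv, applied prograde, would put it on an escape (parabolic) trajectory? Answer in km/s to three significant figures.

Δv ≈ 10.1 km/s

r = 58230 + 6019 = 64249 km = 6.4249×10⁷ m.
Circular speed v_c = √(μ/r) = 24300 m/s.
Escape speed v_esc = √(2μ/r) = √2 × v_c = 34360 m/s.
Δv = v_esc − v_c = 10060 m/s = 10.06 km/s.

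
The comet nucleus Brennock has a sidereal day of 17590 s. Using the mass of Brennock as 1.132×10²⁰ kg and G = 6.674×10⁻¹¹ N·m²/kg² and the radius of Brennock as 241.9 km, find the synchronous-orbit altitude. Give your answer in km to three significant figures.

h_sync ≈ 148 km

μ = GM = 6.674×10⁻¹¹ × 1.132×10²⁰ = 7.555×10⁹ m³/s².
A synchronous orbit has period T, so by Kepler's third law a = (μT²/4π²)^(1/3).
μT²/4π² = 7.555×10⁹ × (1.759×10⁴)² / 39.48 = 5.921×10¹⁶ m³.
a = 3.898×10⁵ m = 389.76 km.
Altitude h = a − R = 389.76 − 241.9 = 147.86 km.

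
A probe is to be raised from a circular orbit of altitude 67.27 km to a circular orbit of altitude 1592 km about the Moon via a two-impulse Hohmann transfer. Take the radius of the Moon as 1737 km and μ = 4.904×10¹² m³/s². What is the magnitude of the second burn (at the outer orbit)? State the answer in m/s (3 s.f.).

r₁ = 1737 + 67.27 = 1804.3 km = 1.8043×10⁶ m.
r₂ = 1737 + 1592 = 3329.0 km = 3.3290×10⁶ m.
Transfer ellipse a_t = (r₁ + r₂)/2 = 2.567×10⁶ m.
At r₁: circular v_c1 = √(μ/r₁) = 1649 m/s; transfer-perilune v_p = √[μ(2/r₁ − 1/a_t)] = 1878 m/s.
At r₂: circular v_c2 = √(μ/r₂) = 1214 m/s; transfer-apolune v_a = √[μ(2/r₂ − 1/a_t)] = 1018 m/s.
Δv₂ = v_c2 − v_a = 196.1 m/s.

Δv ≈ 196 m/s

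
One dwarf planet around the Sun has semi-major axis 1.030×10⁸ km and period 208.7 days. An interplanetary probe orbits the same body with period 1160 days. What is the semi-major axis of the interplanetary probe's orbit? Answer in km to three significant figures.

a₂ ≈ 3.23×10⁸ km

Kepler's third law: a³ ∝ T², so a₂ = a₁ (T₂/T₁)^(2/3).
T₂/T₁ = 5.558, (T₂/T₁)^(2/3) = 3.138.
a₂ = 1.030×10⁸ × 3.138 = 3.232×10⁸ km.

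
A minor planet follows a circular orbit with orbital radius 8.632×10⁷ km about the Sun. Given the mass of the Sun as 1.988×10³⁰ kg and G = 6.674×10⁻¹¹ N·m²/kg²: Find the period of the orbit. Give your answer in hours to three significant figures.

T ≈ 3840 hours

μ = GM = 6.674×10⁻¹¹ × 1.988×10³⁰ = 1.327×10²⁰ m³/s².
r = 8.632×10⁷ km = 8.632×10¹⁰ m.
Kepler's third law: T = 2π√(r³/μ) = 2π√((8.632×10¹⁰)³ / 1.327×10²⁰).
r³/μ = 4.848×10¹² s², so T = 2π × 2.202×10⁶ = 1.383×10⁷ s.
Converting: 1.383×10⁷ s ÷ 3600 = 3843 hours.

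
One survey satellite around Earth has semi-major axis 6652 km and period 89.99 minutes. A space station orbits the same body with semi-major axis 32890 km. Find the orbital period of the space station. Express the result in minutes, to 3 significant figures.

Kepler's third law: T² ∝ a³, so T₂ = T₁ (a₂/a₁)^(3/2).
a₂/a₁ = 4.944, (a₂/a₁)^(3/2) = 10.99.
T₂ = 89.99 × 10.99 = 989.4 minutes.

T₂ ≈ 989 minutes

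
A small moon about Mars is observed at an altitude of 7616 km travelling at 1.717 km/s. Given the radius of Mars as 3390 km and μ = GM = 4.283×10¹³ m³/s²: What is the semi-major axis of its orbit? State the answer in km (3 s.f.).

r = 3390 + 7616 = 11006 km = 1.101×10⁷ m.
Specific orbital energy ε = v²/2 − μ/r = (1717)²/2 − 4.283×10¹³/1.101×10⁷ = -2.417×10⁶ J/kg.
Since ε = −μ/(2a), a = −μ/(2ε) = 8.858×10⁶ m = 8858.4 km.

a ≈ 8860 km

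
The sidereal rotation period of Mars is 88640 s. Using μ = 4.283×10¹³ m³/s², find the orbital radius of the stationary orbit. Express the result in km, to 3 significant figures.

A synchronous orbit has period T, so by Kepler's third law a = (μT²/4π²)^(1/3).
μT²/4π² = 4.283×10¹³ × (8.864×10⁴)² / 39.48 = 8.524×10²¹ m³.
a = 2.043×10⁷ m = 20428 km.

r_sync ≈ 20400 km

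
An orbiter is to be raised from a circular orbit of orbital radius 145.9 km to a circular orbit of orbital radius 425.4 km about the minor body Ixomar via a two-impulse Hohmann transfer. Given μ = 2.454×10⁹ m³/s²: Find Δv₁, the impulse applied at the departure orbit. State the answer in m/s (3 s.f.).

r₁ = 145.9 km = 1.459×10⁵ m.
r₂ = 425.4 km = 4.254×10⁵ m.
Transfer ellipse a_t = (r₁ + r₂)/2 = 2.856×10⁵ m.
At r₁: circular v_c1 = √(μ/r₁) = 129.7 m/s; transfer-periapsis v_p = √[μ(2/r₁ − 1/a_t)] = 158.3 m/s.
Δv₁ = v_p − v_c1 = 28.58 m/s.

Δv ≈ 28.6 m/s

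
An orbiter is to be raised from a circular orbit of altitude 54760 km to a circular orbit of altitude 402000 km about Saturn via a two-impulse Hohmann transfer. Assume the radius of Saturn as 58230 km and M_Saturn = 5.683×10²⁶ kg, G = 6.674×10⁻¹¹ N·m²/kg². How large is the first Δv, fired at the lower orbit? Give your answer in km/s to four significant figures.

μ = GM = 6.674×10⁻¹¹ × 5.683×10²⁶ = 3.793×10¹⁶ m³/s².
r₁ = 58230 + 54760 = 112990 km = 1.1299×10⁸ m.
r₂ = 58230 + 402000 = 460230 km = 4.6023×10⁸ m.
Transfer ellipse a_t = (r₁ + r₂)/2 = 2.866×10⁸ m.
At r₁: circular v_c1 = √(μ/r₁) = 18320 m/s; transfer-perikrone v_p = √[μ(2/r₁ − 1/a_t)] = 23220 m/s.
Δv₁ = v_p − v_c1 = 4895 m/s.
= 4.895 km/s.

Δv ≈ 4.895 km/s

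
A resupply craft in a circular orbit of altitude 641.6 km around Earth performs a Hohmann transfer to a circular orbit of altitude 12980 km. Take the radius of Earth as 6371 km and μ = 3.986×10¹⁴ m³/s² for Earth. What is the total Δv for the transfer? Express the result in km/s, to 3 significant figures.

Δv_total ≈ 2.82 km/s

r₁ = 6371 + 641.6 = 7012.6 km = 7.0126×10⁶ m.
r₂ = 6371 + 12980 = 19351 km = 1.9351×10⁷ m.
Transfer ellipse a_t = (r₁ + r₂)/2 = 1.318×10⁷ m.
At r₁: circular v_c1 = √(μ/r₁) = 7539 m/s; transfer-perigee v_p = √[μ(2/r₁ − 1/a_t)] = 9135 m/s.
Δv₁ = v_p − v_c1 = 1595 m/s.
At r₂: circular v_c2 = √(μ/r₂) = 4539 m/s; transfer-apogee v_a = √[μ(2/r₂ − 1/a_t)] = 3310 m/s.
Δv₂ = v_c2 − v_a = 1228 m/s.
Total Δv = Δv₁ + Δv₂ = 2824 m/s = 2.824 km/s.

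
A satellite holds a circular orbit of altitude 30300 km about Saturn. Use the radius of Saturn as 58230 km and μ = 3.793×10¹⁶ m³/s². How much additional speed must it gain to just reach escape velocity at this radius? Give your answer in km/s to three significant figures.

r = 58230 + 30300 = 88530 km = 8.8530×10⁷ m.
Circular speed v_c = √(μ/r) = 20700 m/s.
Escape speed v_esc = √(2μ/r) = √2 × v_c = 29270 m/s.
Δv = v_esc − v_c = 8574 m/s = 8.574 km/s.

Δv ≈ 8.57 km/s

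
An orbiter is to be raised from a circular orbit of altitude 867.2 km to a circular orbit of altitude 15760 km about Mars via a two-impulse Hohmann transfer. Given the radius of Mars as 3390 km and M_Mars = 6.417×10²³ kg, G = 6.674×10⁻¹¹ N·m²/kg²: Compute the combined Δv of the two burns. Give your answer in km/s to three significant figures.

μ = GM = 6.674×10⁻¹¹ × 6.417×10²³ = 4.283×10¹³ m³/s².
r₁ = 3390 + 867.2 = 4257.2 km = 4.2572×10⁶ m.
r₂ = 3390 + 15760 = 19150 km = 1.9150×10⁷ m.
Transfer ellipse a_t = (r₁ + r₂)/2 = 1.170×10⁷ m.
At r₁: circular v_c1 = √(μ/r₁) = 3172 m/s; transfer-periapsis v_p = √[μ(2/r₁ − 1/a_t)] = 4057 m/s.
Δv₁ = v_p − v_c1 = 885.4 m/s.
At r₂: circular v_c2 = √(μ/r₂) = 1495 m/s; transfer-apoapsis v_a = √[μ(2/r₂ − 1/a_t)] = 901.9 m/s.
Δv₂ = v_c2 − v_a = 593.5 m/s.
Total Δv = Δv₁ + Δv₂ = 1479 m/s = 1.479 km/s.

Δv_total ≈ 1.48 km/s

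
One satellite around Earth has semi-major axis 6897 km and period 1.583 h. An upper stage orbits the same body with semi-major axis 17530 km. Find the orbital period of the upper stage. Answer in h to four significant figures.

Kepler's third law: T² ∝ a³, so T₂ = T₁ (a₂/a₁)^(3/2).
a₂/a₁ = 2.542, (a₂/a₁)^(3/2) = 4.052.
T₂ = 1.583 × 4.052 = 6.415 h.

T₂ ≈ 6.415 h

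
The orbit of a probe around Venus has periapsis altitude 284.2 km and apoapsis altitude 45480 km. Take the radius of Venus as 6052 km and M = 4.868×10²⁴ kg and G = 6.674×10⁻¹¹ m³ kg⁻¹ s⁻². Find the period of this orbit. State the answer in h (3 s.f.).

μ = GM = 6.674×10⁻¹¹ × 4.868×10²⁴ = 3.249×10¹⁴ m³/s².
r_p = 6052 + 284.2 = 6336.2 km = 6.3362×10⁶ m.
r_a = 6052 + 45480 = 51532 km = 5.1532×10⁷ m.
Semi-major axis a = (r_p + r_a)/2 = (6336.2 + 51532)/2 = 28934 km = 2.893×10⁷ m.
By Kepler's third law T = 2π√(a³/μ) = 2π × 8.635×10³ = 5.425×10⁴ s.
= 15.07 h.

T ≈ 15.1 h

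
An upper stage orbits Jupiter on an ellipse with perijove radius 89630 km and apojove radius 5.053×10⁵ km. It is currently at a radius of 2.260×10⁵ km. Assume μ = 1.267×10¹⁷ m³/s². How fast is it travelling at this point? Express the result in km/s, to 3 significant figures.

Semi-major axis a = (r_p + r_a)/2 = 2.9746×10⁵ km = 2.975×10⁸ m.
Vis-viva: v² = μ(2/r − 1/a) = 1.267×10¹⁷ × (8.850×10⁻⁹ − 3.362×10⁻⁹) = 6.953×10⁸ m²/s².
v = 26370 m/s = 26.37 km/s.

v ≈ 26.4 km/s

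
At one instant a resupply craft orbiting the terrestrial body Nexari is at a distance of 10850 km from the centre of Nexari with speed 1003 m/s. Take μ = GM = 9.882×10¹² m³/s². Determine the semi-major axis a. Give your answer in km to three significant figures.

r = 1.085×10⁷ m.
Vis-viva rearranged: 1/a = 2/r − v²/μ = 1.843×10⁻⁷ − 1.018×10⁻⁷ = 8.253×10⁻⁸ m⁻¹.
a = 1.212×10⁷ m = 12117 km.

a ≈ 12100 km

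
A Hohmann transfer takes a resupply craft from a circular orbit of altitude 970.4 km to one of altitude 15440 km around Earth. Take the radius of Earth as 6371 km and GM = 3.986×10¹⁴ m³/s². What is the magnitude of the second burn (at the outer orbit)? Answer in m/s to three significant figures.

r₁ = 6371 + 970.4 = 7341.4 km = 7.3414×10⁶ m.
r₂ = 6371 + 15440 = 21811 km = 2.1811×10⁷ m.
Transfer ellipse a_t = (r₁ + r₂)/2 = 1.458×10⁷ m.
At r₁: circular v_c1 = √(μ/r₁) = 7369 m/s; transfer-perigee v_p = √[μ(2/r₁ − 1/a_t)] = 9014 m/s.
At r₂: circular v_c2 = √(μ/r₂) = 4275 m/s; transfer-apogee v_a = √[μ(2/r₂ − 1/a_t)] = 3034 m/s.
Δv₂ = v_c2 − v_a = 1241 m/s.

Δv ≈ 1240 m/s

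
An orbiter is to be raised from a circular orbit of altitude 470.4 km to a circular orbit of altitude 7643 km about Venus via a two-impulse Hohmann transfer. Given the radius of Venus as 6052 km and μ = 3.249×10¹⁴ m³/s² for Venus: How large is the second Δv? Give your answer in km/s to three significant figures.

Δv ≈ 0.958 km/s

r₁ = 6052 + 470.4 = 6522.4 km = 6.5224×10⁶ m.
r₂ = 6052 + 7643 = 13695 km = 1.3695×10⁷ m.
Transfer ellipse a_t = (r₁ + r₂)/2 = 1.011×10⁷ m.
At r₁: circular v_c1 = √(μ/r₁) = 7058 m/s; transfer-periapsis v_p = √[μ(2/r₁ − 1/a_t)] = 8215 m/s.
At r₂: circular v_c2 = √(μ/r₂) = 4871 m/s; transfer-apoapsis v_a = √[μ(2/r₂ − 1/a_t)] = 3912 m/s.
Δv₂ = v_c2 − v_a = 958.3 m/s.
= 0.9583 km/s.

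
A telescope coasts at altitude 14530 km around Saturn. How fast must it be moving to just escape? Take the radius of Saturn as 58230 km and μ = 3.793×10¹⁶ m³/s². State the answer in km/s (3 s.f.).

v_esc ≈ 32.3 km/s

r = 58230 + 14530 = 72760 km = 7.2760×10⁷ m.
Escape speed v_esc = √(2μ/r) = √(2 × 3.793×10¹⁶ / 7.276×10⁷) = √(1.043×10⁹) = 32290 m/s.
= 32.29 km/s.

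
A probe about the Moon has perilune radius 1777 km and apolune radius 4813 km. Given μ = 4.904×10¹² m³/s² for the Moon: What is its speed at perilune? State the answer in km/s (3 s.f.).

v ≈ 2.01 km/s

Semi-major axis a = (r_p + r_a)/2 = 3295.0 km = 3.295×10⁶ m.
Vis-viva: v² = μ(2/r − 1/a) = 4.904×10¹² × (1.125×10⁻⁶ − 3.035×10⁻⁷) = 4.031×10⁶ m²/s².
v = 2008 m/s = 2.008 km/s.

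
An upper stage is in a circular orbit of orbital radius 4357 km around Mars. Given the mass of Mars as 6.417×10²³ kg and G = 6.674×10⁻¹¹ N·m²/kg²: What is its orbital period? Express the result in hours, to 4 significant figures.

T ≈ 2.425 hours

μ = GM = 6.674×10⁻¹¹ × 6.417×10²³ = 4.283×10¹³ m³/s².
r = 4357 km = 4.357×10⁶ m.
Kepler's third law: T = 2π√(r³/μ) = 2π√((4.357×10⁶)³ / 4.283×10¹³).
r³/μ = 1.931×10⁶ s², so T = 2π × 1.390×10³ = 8.732×10³ s.
Converting: 8.732×10³ s ÷ 3600 = 2.425 hours.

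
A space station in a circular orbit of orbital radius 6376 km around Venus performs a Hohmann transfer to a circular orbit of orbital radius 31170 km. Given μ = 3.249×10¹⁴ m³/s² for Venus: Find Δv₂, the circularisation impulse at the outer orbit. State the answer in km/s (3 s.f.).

r₁ = 6376 km = 6.376×10⁶ m.
r₂ = 31170 km = 3.117×10⁷ m.
Transfer ellipse a_t = (r₁ + r₂)/2 = 1.877×10⁷ m.
At r₁: circular v_c1 = √(μ/r₁) = 7138 m/s; transfer-periapsis v_p = √[μ(2/r₁ − 1/a_t)] = 9198 m/s.
At r₂: circular v_c2 = √(μ/r₂) = 3229 m/s; transfer-apoapsis v_a = √[μ(2/r₂ − 1/a_t)] = 1882 m/s.
Δv₂ = v_c2 − v_a = 1347 m/s.
= 1.347 km/s.

Δv ≈ 1.35 km/s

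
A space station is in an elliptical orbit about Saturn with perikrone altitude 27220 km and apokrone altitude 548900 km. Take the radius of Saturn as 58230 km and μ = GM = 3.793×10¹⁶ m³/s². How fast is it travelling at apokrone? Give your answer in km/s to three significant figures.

v ≈ 3.93 km/s

r_p = 58230 + 27220 = 85450 km = 8.5450×10⁷ m.
r_a = 58230 + 548900 = 607130 km = 6.0713×10⁸ m.
Semi-major axis a = (r_p + r_a)/2 = 3.4629×10⁵ km = 3.463×10⁸ m.
Vis-viva: v² = μ(2/r − 1/a) = 3.793×10¹⁶ × (3.294×10⁻⁹ − 2.888×10⁻⁹) = 1.542×10⁷ m²/s².
v = 3926 m/s = 3.926 km/s.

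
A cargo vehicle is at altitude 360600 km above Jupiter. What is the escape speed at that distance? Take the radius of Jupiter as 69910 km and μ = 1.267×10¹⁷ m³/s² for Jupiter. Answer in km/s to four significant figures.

v_esc ≈ 24.26 km/s

r = 69910 + 360600 = 430510 km = 4.3051×10⁸ m.
Escape speed v_esc = √(2μ/r) = √(2 × 1.267×10¹⁷ / 4.305×10⁸) = √(5.886×10⁸) = 24260 m/s.
= 24.26 km/s.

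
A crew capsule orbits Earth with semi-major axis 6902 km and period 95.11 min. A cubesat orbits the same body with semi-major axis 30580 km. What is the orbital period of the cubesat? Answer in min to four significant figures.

T₂ ≈ 887.0 min

Kepler's third law: T² ∝ a³, so T₂ = T₁ (a₂/a₁)^(3/2).
a₂/a₁ = 4.431, (a₂/a₁)^(3/2) = 9.326.
T₂ = 95.11 × 9.326 = 887.0 min.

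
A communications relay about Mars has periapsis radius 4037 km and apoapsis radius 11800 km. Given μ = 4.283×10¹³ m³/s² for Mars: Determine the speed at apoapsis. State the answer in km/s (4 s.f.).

v ≈ 1.360 km/s

Semi-major axis a = (r_p + r_a)/2 = 7918.5 km = 7.918×10⁶ m.
Vis-viva: v² = μ(2/r − 1/a) = 4.283×10¹³ × (1.695×10⁻⁷ − 1.263×10⁻⁷) = 1.850×10⁶ m²/s².
v = 1360 m/s = 1.360 km/s.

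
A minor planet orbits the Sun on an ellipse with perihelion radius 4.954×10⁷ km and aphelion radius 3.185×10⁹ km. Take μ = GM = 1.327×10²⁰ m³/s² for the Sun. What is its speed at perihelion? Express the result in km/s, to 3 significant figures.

v ≈ 72.6 km/s

Semi-major axis a = (r_p + r_a)/2 = 1.6173×10⁹ km = 1.617×10¹² m.
Vis-viva: v² = μ(2/r − 1/a) = 1.327×10²⁰ × (4.037×10⁻¹¹ − 6.183×10⁻¹³) = 5.275×10⁹ m²/s².
v = 72630 m/s = 72.63 km/s.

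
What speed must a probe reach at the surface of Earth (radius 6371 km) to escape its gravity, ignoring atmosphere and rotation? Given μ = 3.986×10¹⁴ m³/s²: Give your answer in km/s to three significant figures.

r = R = 6.371×10⁶ m.
Escape speed v_esc = √(2μ/r) = √(2 × 3.986×10¹⁴ / 6.371×10⁶) = √(1.251×10⁸) = 11190 m/s.
= 11.19 km/s.

v_esc ≈ 11.2 km/s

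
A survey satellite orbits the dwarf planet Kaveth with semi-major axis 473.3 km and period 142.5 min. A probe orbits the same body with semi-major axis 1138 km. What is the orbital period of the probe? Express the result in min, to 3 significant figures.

T₂ ≈ 531 min

Kepler's third law: T² ∝ a³, so T₂ = T₁ (a₂/a₁)^(3/2).
a₂/a₁ = 2.404, (a₂/a₁)^(3/2) = 3.728.
T₂ = 142.5 × 3.728 = 531.3 min.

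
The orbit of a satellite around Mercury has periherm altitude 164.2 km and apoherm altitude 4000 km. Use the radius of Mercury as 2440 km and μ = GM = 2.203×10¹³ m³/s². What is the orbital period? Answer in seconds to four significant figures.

r_p = 2440 + 164.2 = 2604.2 km = 2.6042×10⁶ m.
r_a = 2440 + 4000 = 6440.0 km = 6.4400×10⁶ m.
Semi-major axis a = (r_p + r_a)/2 = (2604.2 + 6440.0)/2 = 4522.1 km = 4.522×10⁶ m.
By Kepler's third law T = 2π√(a³/μ) = 2π × 2.049×10³ = 1.287×10⁴ s.

T ≈ 12870 seconds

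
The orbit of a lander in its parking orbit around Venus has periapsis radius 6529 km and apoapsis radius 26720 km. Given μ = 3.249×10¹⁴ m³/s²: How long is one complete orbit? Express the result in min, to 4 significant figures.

T ≈ 393.8 min

Semi-major axis a = (r_p + r_a)/2 = (6529.0 + 26720)/2 = 16624 km = 1.662×10⁷ m.
By Kepler's third law T = 2π√(a³/μ) = 2π × 3.761×10³ = 2.363×10⁴ s.
= 393.8 min.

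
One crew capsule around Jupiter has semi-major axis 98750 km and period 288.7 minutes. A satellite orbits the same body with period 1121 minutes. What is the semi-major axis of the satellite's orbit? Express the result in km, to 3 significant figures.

Kepler's third law: a³ ∝ T², so a₂ = a₁ (T₂/T₁)^(2/3).
T₂/T₁ = 3.883, (T₂/T₁)^(2/3) = 2.470.
a₂ = 98750 × 2.470 = 2.440×10⁵ km.

a₂ ≈ 2.44×10⁵ km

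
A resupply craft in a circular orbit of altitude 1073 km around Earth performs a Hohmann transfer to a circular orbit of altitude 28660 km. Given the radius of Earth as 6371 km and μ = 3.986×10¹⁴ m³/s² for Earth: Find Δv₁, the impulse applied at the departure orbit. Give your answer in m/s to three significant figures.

Δv ≈ 2080 m/s

r₁ = 6371 + 1073 = 7444.0 km = 7.4440×10⁶ m.
r₂ = 6371 + 28660 = 35031 km = 3.5031×10⁷ m.
Transfer ellipse a_t = (r₁ + r₂)/2 = 2.124×10⁷ m.
At r₁: circular v_c1 = √(μ/r₁) = 7318 m/s; transfer-perigee v_p = √[μ(2/r₁ − 1/a_t)] = 9398 m/s.
Δv₁ = v_p − v_c1 = 2081 m/s.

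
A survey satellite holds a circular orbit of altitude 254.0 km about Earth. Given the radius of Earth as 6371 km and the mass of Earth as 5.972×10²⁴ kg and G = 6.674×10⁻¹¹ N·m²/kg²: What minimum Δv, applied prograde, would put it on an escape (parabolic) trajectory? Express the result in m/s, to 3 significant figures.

Δv ≈ 3210 m/s

μ = GM = 6.674×10⁻¹¹ × 5.972×10²⁴ = 3.986×10¹⁴ m³/s².
r = 6371 + 254.0 = 6625.0 km = 6.6250×10⁶ m.
Circular speed v_c = √(μ/r) = 7756 m/s.
Escape speed v_esc = √(2μ/r) = √2 × v_c = 10970 m/s.
Δv = v_esc − v_c = 3213 m/s.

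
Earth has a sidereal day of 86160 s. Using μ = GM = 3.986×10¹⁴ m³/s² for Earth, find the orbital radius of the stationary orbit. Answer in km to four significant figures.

A synchronous orbit has period T, so by Kepler's third law a = (μT²/4π²)^(1/3).
μT²/4π² = 3.986×10¹⁴ × (8.616×10⁴)² / 39.48 = 7.495×10²² m³.
a = 4.216×10⁷ m = 42163 km.

r_sync ≈ 42160 km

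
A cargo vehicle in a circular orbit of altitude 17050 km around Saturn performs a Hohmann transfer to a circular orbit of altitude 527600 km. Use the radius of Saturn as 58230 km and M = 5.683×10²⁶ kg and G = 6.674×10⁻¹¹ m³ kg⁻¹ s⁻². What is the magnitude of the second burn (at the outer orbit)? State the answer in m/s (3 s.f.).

μ = GM = 6.674×10⁻¹¹ × 5.683×10²⁶ = 3.793×10¹⁶ m³/s².
r₁ = 58230 + 17050 = 75280 km = 7.5280×10⁷ m.
r₂ = 58230 + 527600 = 585830 km = 5.8583×10⁸ m.
Transfer ellipse a_t = (r₁ + r₂)/2 = 3.306×10⁸ m.
At r₁: circular v_c1 = √(μ/r₁) = 22450 m/s; transfer-perikrone v_p = √[μ(2/r₁ − 1/a_t)] = 29880 m/s.
At r₂: circular v_c2 = √(μ/r₂) = 8046 m/s; transfer-apokrone v_a = √[μ(2/r₂ − 1/a_t)] = 3840 m/s.
Δv₂ = v_c2 − v_a = 4206 m/s.

Δv ≈ 4210 m/s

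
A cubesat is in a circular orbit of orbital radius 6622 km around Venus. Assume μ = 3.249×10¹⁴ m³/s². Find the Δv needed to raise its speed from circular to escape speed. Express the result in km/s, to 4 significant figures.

r = 6622 km = 6.622×10⁶ m.
Circular speed v_c = √(μ/r) = 7005 m/s.
Escape speed v_esc = √(2μ/r) = √2 × v_c = 9906 m/s.
Δv = v_esc − v_c = 2901 m/s = 2.901 km/s.

Δv ≈ 2.901 km/s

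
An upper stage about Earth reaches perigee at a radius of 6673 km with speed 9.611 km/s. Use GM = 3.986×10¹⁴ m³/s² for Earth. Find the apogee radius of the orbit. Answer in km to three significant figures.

r_p = 6.673×10⁶ m.
Specific energy ε = v²/2 − μ/r = -1.355×10⁷ J/kg, so a = −μ/(2ε) = 1.471×10⁷ m.
The apsides satisfy r_p + r_a = 2a, so the apogee radius is 2a − r_p = 2.275×10⁷ m = 22749 km.

apogee radius ≈ 22700 km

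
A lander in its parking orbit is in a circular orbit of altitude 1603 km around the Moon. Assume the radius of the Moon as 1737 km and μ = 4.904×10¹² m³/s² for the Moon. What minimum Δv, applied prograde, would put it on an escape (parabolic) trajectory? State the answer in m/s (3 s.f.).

Δv ≈ 502 m/s

r = 1737 + 1603 = 3340.0 km = 3.3400×10⁶ m.
Circular speed v_c = √(μ/r) = 1212 m/s.
Escape speed v_esc = √(2μ/r) = √2 × v_c = 1714 m/s.
Δv = v_esc − v_c = 501.9 m/s.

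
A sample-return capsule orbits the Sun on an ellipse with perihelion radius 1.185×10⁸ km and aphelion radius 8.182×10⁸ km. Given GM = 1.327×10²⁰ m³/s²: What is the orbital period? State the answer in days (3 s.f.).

T ≈ 2020 days

Semi-major axis a = (r_p + r_a)/2 = (1.1850×10⁸ + 8.1820×10⁸)/2 = 4.6835×10⁸ km = 4.684×10¹¹ m.
By Kepler's third law T = 2π√(a³/μ) = 2π × 2.782×10⁷ = 1.748×10⁸ s.
= 2023 days.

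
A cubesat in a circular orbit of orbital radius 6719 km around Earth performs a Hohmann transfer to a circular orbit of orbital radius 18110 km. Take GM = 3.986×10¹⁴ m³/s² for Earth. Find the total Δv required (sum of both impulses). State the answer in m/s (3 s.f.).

r₁ = 6719 km = 6.719×10⁶ m.
r₂ = 18110 km = 1.811×10⁷ m.
Transfer ellipse a_t = (r₁ + r₂)/2 = 1.241×10⁷ m.
At r₁: circular v_c1 = √(μ/r₁) = 7702 m/s; transfer-perigee v_p = √[μ(2/r₁ − 1/a_t)] = 9303 m/s.
Δv₁ = v_p − v_c1 = 1601 m/s.
At r₂: circular v_c2 = √(μ/r₂) = 4691 m/s; transfer-apogee v_a = √[μ(2/r₂ − 1/a_t)] = 3451 m/s.
Δv₂ = v_c2 − v_a = 1240 m/s.
Total Δv = Δv₁ + Δv₂ = 2841 m/s.

Δv_total ≈ 2840 m/s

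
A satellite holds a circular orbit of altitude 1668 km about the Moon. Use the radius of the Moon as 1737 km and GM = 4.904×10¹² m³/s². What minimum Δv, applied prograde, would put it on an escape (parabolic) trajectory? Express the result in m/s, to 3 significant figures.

r = 1737 + 1668 = 3405.0 km = 3.4050×10⁶ m.
Circular speed v_c = √(μ/r) = 1200 m/s.
Escape speed v_esc = √(2μ/r) = √2 × v_c = 1697 m/s.
Δv = v_esc − v_c = 497.1 m/s.

Δv ≈ 497 m/s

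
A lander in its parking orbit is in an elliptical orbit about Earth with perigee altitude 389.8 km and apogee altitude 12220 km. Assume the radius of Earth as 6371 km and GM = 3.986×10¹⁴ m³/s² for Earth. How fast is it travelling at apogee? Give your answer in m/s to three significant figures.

r_p = 6371 + 389.8 = 6760.8 km = 6.7608×10⁶ m.
r_a = 6371 + 12220 = 18591 km = 1.8591×10⁷ m.
Semi-major axis a = (r_p + r_a)/2 = 12676 km = 1.268×10⁷ m.
Vis-viva: v² = μ(2/r − 1/a) = 3.986×10¹⁴ × (1.076×10⁻⁷ − 7.889×10⁻⁸) = 1.144×10⁷ m²/s².
v = 3382 m/s.

v ≈ 3380 m/s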